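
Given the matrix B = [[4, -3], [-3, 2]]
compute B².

[[25, -18], [-18, 13]]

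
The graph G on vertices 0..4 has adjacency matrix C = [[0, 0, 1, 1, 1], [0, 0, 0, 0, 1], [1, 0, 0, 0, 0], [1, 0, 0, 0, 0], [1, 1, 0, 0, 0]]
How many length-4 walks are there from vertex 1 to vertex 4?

0

The number of length-4 walks from vertex 1 to vertex 4 is entry (1,4) of C⁴, where C is the adjacency matrix.
C² = [[3, 1, 0, 0, 0], [1, 1, 0, 0, 0], [0, 0, 1, 1, 1], [0, 0, 1, 1, 1], [0, 0, 1, 1, 2]]
C³ = [[0, 0, 3, 3, 4], [0, 0, 1, 1, 2], [3, 1, 0, 0, 0], [3, 1, 0, 0, 0], [4, 2, 0, 0, 0]]
C⁴ = [[10, 4, 0, 0, 0], [4, 2, 0, 0, 0], [0, 0, 3, 3, 4], [0, 0, 3, 3, 4], [0, 0, 4, 4, 6]]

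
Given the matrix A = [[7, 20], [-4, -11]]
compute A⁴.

[[-319, -800], [160, 401]]

tr A = -4 and det A = 3, so the characteristic polynomial is λ² − (-4)λ + (3) with roots -1 and -3.
Eigenvectors give P = [[5, -2], [-2, 1]] with P⁻¹ = [[1, 2], [2, 5]], and A = P·diag(-1, -3)·P⁻¹.
Then A⁴ = P·diag(1, 81)·P⁻¹ = [[5, -162], [-2, 81]] · [[1, 2], [2, 5]] = [[-319, -800], [160, 401]].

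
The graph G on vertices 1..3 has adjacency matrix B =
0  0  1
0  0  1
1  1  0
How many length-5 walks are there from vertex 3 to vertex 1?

The number of length-5 walks from vertex 3 to vertex 1 is entry (3,1) of B⁵, where B is the adjacency matrix.
B² = [[1, 1, 0], [1, 1, 0], [0, 0, 2]]
B³ = [[0, 0, 2], [0, 0, 2], [2, 2, 0]]
B⁴ = [[2, 2, 0], [2, 2, 0], [0, 0, 4]]
B⁵ = [[0, 0, 4], [0, 0, 4], [4, 4, 0]]

4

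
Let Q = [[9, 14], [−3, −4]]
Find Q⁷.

tr Q = 5 and det Q = 6, so the characteristic polynomial is λ² − (5)λ + (6) with roots 2 and 3.
Eigenvectors give P = [[2, −7], [−1, 3]] with P⁻¹ = [[−3, −7], [−1, −2]], and Q = P·diag(2, 3)·P⁻¹.
Then Q⁷ = P·diag(128, 2187)·P⁻¹ = [[256, −15309], [−128, 6561]] · [[−3, −7], [−1, −2]] = [[14541, 28826], [−6177, −12226]].

[[14541, 28826], [−6177, −12226]]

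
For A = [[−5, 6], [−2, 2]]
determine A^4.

[[61, −90], [30, −44]]

tr A = −3 and det A = 2, so the characteristic polynomial is λ² − (−3)λ + (2) with roots −2 and −1.
Eigenvectors give P = [[2, −3], [1, −2]] with P⁻¹ = [[2, −3], [1, −2]], and A = P·diag(−2, −1)·P⁻¹.
Then A^4 = P·diag(16, 1)·P⁻¹ = [[32, −3], [16, −2]] · [[2, −3], [1, −2]] = [[61, −90], [30, −44]].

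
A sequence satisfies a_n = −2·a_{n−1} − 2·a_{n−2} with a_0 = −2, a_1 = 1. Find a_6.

With companion matrix Q = [[−2, −2], [1, 0]], [a_n, a_{n−1}]ᵀ = Q·[a_{n−1}, a_{n−2}]ᵀ, so [a_6, a_5]ᵀ = Q^5·[a_1, a_0]ᵀ.
Q^5 = [[8, 8], [−4, 0]], giving [a_6, a_5]ᵀ = [[−8], [−4]].

−8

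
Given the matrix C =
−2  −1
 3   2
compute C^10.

C² = I (check: tr C = 0 and det C = −1), so C^10 = I since 10 is even.

[[1, 0], [0, 1]]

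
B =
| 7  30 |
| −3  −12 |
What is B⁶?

[[−5921, −19950], [1995, 6714]]

tr B = −5 and det B = 6, so the characteristic polynomial is λ² − (−5)λ + (6) with roots −3 and −2.
Eigenvectors give P = [[−3, 10], [1, −3]] with P⁻¹ = [[3, 10], [1, 3]], and B = P·diag(−3, −2)·P⁻¹.
Then B⁶ = P·diag(729, 64)·P⁻¹ = [[−2187, 640], [729, −192]] · [[3, 10], [1, 3]] = [[−5921, −19950], [1995, 6714]].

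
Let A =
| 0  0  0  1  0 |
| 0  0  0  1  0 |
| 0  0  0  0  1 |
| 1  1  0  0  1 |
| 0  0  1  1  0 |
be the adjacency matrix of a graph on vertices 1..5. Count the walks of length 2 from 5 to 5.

The number of length-2 walks from vertex 5 to vertex 5 is entry (5,5) of A², where A is the adjacency matrix.
A² = [[1, 1, 0, 0, 1], [1, 1, 0, 0, 1], [0, 0, 1, 1, 0], [0, 0, 1, 3, 0], [1, 1, 0, 0, 2]]

2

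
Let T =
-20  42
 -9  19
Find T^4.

[[106, -210], [45, -89]]

tr T = -1 and det T = -2, so the characteristic polynomial is λ² − (-1)λ + (-2) with roots 1 and -2.
Eigenvectors give P = [[2, 7], [1, 3]] with P⁻¹ = [[-3, 7], [1, -2]], and T = P·diag(1, -2)·P⁻¹.
Then T^4 = P·diag(1, 16)·P⁻¹ = [[2, 112], [1, 48]] · [[-3, 7], [1, -2]] = [[106, -210], [45, -89]].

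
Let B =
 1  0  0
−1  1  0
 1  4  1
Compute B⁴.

[[1, 0, 0], [−4, 1, 0], [−20, 16, 1]]

B = I + N where N = [[0, 0, 0], [−1, 0, 0], [1, 4, 0]] is strictly lower-triangular, so N³ = 0.
(I + N)⁴ = I + 4·N + 6·N² = [[1, 0, 0], [−4, 1, 0], [−20, 16, 1]].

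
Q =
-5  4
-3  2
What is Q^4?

[[61, -60], [45, -44]]

tr Q = -3 and det Q = 2, so the characteristic polynomial is λ² − (-3)λ + (2) with roots -1 and -2.
Eigenvectors give P = [[1, -4], [1, -3]] with P⁻¹ = [[-3, 4], [-1, 1]], and Q = P·diag(-1, -2)·P⁻¹.
Then Q^4 = P·diag(1, 16)·P⁻¹ = [[1, -64], [1, -48]] · [[-3, 4], [-1, 1]] = [[61, -60], [45, -44]].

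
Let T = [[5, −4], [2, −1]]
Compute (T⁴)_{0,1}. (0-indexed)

−160

tr T = 4 and det T = 3, so the characteristic polynomial is λ² − (4)λ + (3) with roots 1 and 3.
Eigenvectors give P = [[1, 2], [1, 1]] with P⁻¹ = [[−1, 2], [1, −1]], and T = P·diag(1, 3)·P⁻¹.
Then T⁴ = P·diag(1, 81)·P⁻¹ = [[1, 162], [1, 81]] · [[−1, 2], [1, −1]] = [[161, −160], [80, −79]].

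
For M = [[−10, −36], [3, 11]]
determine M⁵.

[[−100, −396], [33, 131]]

tr M = 1 and det M = −2, so the characteristic polynomial is λ² − (1)λ + (−2) with roots 2 and −1.
Eigenvectors give P = [[−3, 4], [1, −1]] with P⁻¹ = [[1, 4], [1, 3]], and M = P·diag(2, −1)·P⁻¹.
Then M⁵ = P·diag(32, −1)·P⁻¹ = [[−96, −4], [32, 1]] · [[1, 4], [1, 3]] = [[−100, −396], [33, 131]].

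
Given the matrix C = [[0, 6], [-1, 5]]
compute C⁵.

tr C = 5 and det C = 6, so the characteristic polynomial is λ² − (5)λ + (6) with roots 2 and 3.
Eigenvectors give P = [[3, 2], [1, 1]] with P⁻¹ = [[1, -2], [-1, 3]], and C = P·diag(2, 3)·P⁻¹.
Then C⁵ = P·diag(32, 243)·P⁻¹ = [[96, 486], [32, 243]] · [[1, -2], [-1, 3]] = [[-390, 1266], [-211, 665]].

[[-390, 1266], [-211, 665]]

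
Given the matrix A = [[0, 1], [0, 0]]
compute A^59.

A is strictly triangular, hence nilpotent: A^2 = 0, so A^59 = 0.

[[0, 0], [0, 0]]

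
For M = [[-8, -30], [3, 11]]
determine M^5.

[[-278, -930], [93, 311]]

tr M = 3 and det M = 2, so the characteristic polynomial is λ² − (3)λ + (2) with roots 2 and 1.
Eigenvectors give P = [[-3, 10], [1, -3]] with P⁻¹ = [[3, 10], [1, 3]], and M = P·diag(2, 1)·P⁻¹.
Then M^5 = P·diag(32, 1)·P⁻¹ = [[-96, 10], [32, -3]] · [[3, 10], [1, 3]] = [[-278, -930], [93, 311]].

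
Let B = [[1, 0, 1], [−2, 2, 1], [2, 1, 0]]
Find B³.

[[3, 3, 4], [−14, 10, 1], [2, 7, 2]]

B² = [[3, 1, 1], [−4, 5, 0], [0, 2, 3]]
B³ = [[3, 3, 4], [−14, 10, 1], [2, 7, 2]]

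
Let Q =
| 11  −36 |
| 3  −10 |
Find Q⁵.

[[131, −396], [33, −100]]

tr Q = 1 and det Q = −2, so the characteristic polynomial is λ² − (1)λ + (−2) with roots 2 and −1.
Eigenvectors give P = [[4, 3], [1, 1]] with P⁻¹ = [[1, −3], [−1, 4]], and Q = P·diag(2, −1)·P⁻¹.
Then Q⁵ = P·diag(32, −1)·P⁻¹ = [[128, −3], [32, −1]] · [[1, −3], [−1, 4]] = [[131, −396], [33, −100]].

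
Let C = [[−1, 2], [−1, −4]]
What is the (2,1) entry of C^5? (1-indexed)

−211

tr C = −5 and det C = 6, so the characteristic polynomial is λ² − (−5)λ + (6) with roots −2 and −3.
Eigenvectors give P = [[2, 1], [−1, −1]] with P⁻¹ = [[1, 1], [−1, −2]], and C = P·diag(−2, −3)·P⁻¹.
Then C^5 = P·diag(−32, −243)·P⁻¹ = [[−64, −243], [32, 243]] · [[1, 1], [−1, −2]] = [[179, 422], [−211, −454]].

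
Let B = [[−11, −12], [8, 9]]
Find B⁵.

tr B = −2 and det B = −3, so the characteristic polynomial is λ² − (−2)λ + (−3) with roots 1 and −3.
Eigenvectors give P = [[−1, −3], [1, 2]] with P⁻¹ = [[2, 3], [−1, −1]], and B = P·diag(1, −3)·P⁻¹.
Then B⁵ = P·diag(1, −243)·P⁻¹ = [[−1, 729], [1, −486]] · [[2, 3], [−1, −1]] = [[−731, −732], [488, 489]].

[[−731, −732], [488, 489]]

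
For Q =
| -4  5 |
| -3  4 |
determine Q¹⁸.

Q² = I (check: tr Q = 0 and det Q = -1), so Q¹⁸ = I since 18 is even.

[[1, 0], [0, 1]]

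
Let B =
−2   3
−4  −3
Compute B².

[[−8, −15], [20, −3]]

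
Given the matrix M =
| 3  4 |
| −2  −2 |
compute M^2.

[[1, 4], [−2, −4]]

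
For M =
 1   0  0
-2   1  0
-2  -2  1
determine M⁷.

M = I + N where N = [[0, 0, 0], [-2, 0, 0], [-2, -2, 0]] is strictly lower-triangular, so N³ = 0.
(I + N)⁷ = I + 7·N + 21·N² = [[1, 0, 0], [-14, 1, 0], [70, -14, 1]].

[[1, 0, 0], [-14, 1, 0], [70, -14, 1]]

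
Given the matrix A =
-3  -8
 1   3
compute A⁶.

A² = I (check: tr A = 0 and det A = -1), so A⁶ = I since 6 is even.

[[1, 0], [0, 1]]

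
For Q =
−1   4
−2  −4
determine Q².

[[−7, −20], [10, 8]]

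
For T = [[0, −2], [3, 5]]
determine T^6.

[[−1266, −1330], [1995, 2059]]

tr T = 5 and det T = 6, so the characteristic polynomial is λ² − (5)λ + (6) with roots 3 and 2.
Eigenvectors give P = [[2, −1], [−3, 1]] with P⁻¹ = [[−1, −1], [−3, −2]], and T = P·diag(3, 2)·P⁻¹.
Then T^6 = P·diag(729, 64)·P⁻¹ = [[1458, −64], [−2187, 64]] · [[−1, −1], [−3, −2]] = [[−1266, −1330], [1995, 2059]].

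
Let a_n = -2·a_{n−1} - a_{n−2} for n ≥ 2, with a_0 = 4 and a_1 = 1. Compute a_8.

-36

With companion matrix C = [[-2, -1], [1, 0]], [a_n, a_{n−1}]ᵀ = C·[a_{n−1}, a_{n−2}]ᵀ, so [a_8, a_7]ᵀ = C⁷·[a_1, a_0]ᵀ.
C⁷ = [[-8, -7], [7, 6]], giving [a_8, a_7]ᵀ = [[-36], [31]].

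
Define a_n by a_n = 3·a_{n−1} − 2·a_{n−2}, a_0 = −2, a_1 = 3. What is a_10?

With companion matrix Q = [[3, −2], [1, 0]], [a_n, a_{n−1}]ᵀ = Q·[a_{n−1}, a_{n−2}]ᵀ, so [a_10, a_9]ᵀ = Q⁹·[a_1, a_0]ᵀ.
Q⁹ = [[1023, −1022], [511, −510]], giving [a_10, a_9]ᵀ = [[5113], [2553]].

5113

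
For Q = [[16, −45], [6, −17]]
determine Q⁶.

[[−314, 945], [−126, 379]]

tr Q = −1 and det Q = −2, so the characteristic polynomial is λ² − (−1)λ + (−2) with roots 1 and −2.
Eigenvectors give P = [[−3, −5], [−1, −2]] with P⁻¹ = [[−2, 5], [1, −3]], and Q = P·diag(1, −2)·P⁻¹.
Then Q⁶ = P·diag(1, 64)·P⁻¹ = [[−3, −320], [−1, −128]] · [[−2, 5], [1, −3]] = [[−314, 945], [−126, 379]].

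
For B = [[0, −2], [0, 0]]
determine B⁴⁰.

B is strictly triangular, hence nilpotent: B² = 0, so B⁴⁰ = 0.

[[0, 0], [0, 0]]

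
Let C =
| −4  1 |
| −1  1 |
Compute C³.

C² = [[15, −3], [3, 0]]
C³ = [[−57, 12], [−12, 3]]

[[−57, 12], [−12, 3]]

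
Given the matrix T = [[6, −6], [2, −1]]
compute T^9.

[[77196, −115026], [38342, −57001]]

tr T = 5 and det T = 6, so the characteristic polynomial is λ² − (5)λ + (6) with roots 2 and 3.
Eigenvectors give P = [[3, −2], [2, −1]] with P⁻¹ = [[−1, 2], [−2, 3]], and T = P·diag(2, 3)·P⁻¹.
Then T^9 = P·diag(512, 19683)·P⁻¹ = [[1536, −39366], [1024, −19683]] · [[−1, 2], [−2, 3]] = [[77196, −115026], [38342, −57001]].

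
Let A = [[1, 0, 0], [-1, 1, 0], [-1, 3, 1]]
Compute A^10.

A = I + N where N = [[0, 0, 0], [-1, 0, 0], [-1, 3, 0]] is strictly lower-triangular, so N^3 = 0.
(I + N)^10 = I + 10·N + 45·N^2 = [[1, 0, 0], [-10, 1, 0], [-145, 30, 1]].

[[1, 0, 0], [-10, 1, 0], [-145, 30, 1]]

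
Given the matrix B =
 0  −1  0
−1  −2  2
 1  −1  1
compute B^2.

[[1, 2, −2], [4, 3, −2], [2, 0, −1]]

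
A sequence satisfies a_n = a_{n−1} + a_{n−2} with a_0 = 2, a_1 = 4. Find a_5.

With companion matrix B = [[1, 1], [1, 0]], [a_n, a_{n−1}]ᵀ = B·[a_{n−1}, a_{n−2}]ᵀ, so [a_5, a_4]ᵀ = B⁴·[a_1, a_0]ᵀ.
B⁴ = [[5, 3], [3, 2]], giving [a_5, a_4]ᵀ = [[26], [16]].

26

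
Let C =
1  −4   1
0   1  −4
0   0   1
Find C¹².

C = I + N where N = [[0, −4, 1], [0, 0, −4], [0, 0, 0]] is strictly upper-triangular, so N³ = 0.
(I + N)¹² = I + 12·N + 66·N² = [[1, −48, 1068], [0, 1, −48], [0, 0, 1]].

[[1, −48, 1068], [0, 1, −48], [0, 0, 1]]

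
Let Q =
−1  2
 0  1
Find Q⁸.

Q² = I (check: tr Q = 0 and det Q = −1), so Q⁸ = I since 8 is even.

[[1, 0], [0, 1]]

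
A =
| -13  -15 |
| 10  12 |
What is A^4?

tr A = -1 and det A = -6, so the characteristic polynomial is λ² − (-1)λ + (-6) with roots 2 and -3.
Eigenvectors give P = [[1, -3], [-1, 2]] with P⁻¹ = [[-2, -3], [-1, -1]], and A = P·diag(2, -3)·P⁻¹.
Then A^4 = P·diag(16, 81)·P⁻¹ = [[16, -243], [-16, 162]] · [[-2, -3], [-1, -1]] = [[211, 195], [-130, -114]].

[[211, 195], [-130, -114]]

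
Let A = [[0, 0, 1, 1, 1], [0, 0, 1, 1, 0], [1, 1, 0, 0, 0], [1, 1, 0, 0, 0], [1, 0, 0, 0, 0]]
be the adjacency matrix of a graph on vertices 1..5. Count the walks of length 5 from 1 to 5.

The number of length-5 walks from vertex 1 to vertex 5 is entry (1,5) of A^5, where A is the adjacency matrix.
A^2 = [[3, 2, 0, 0, 0], [2, 2, 0, 0, 0], [0, 0, 2, 2, 1], [0, 0, 2, 2, 1], [0, 0, 1, 1, 1]]
A^3 = [[0, 0, 5, 5, 3], [0, 0, 4, 4, 2], [5, 4, 0, 0, 0], [5, 4, 0, 0, 0], [3, 2, 0, 0, 0]]
A^4 = [[13, 10, 0, 0, 0], [10, 8, 0, 0, 0], [0, 0, 9, 9, 5], [0, 0, 9, 9, 5], [0, 0, 5, 5, 3]]
A^5 = [[0, 0, 23, 23, 13], [0, 0, 18, 18, 10], [23, 18, 0, 0, 0], [23, 18, 0, 0, 0], [13, 10, 0, 0, 0]]

13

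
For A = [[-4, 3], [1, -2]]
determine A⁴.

A² = [[19, -18], [-6, 7]]
A³ = [[-94, 93], [31, -32]]
A⁴ = [[469, -468], [-156, 157]]

[[469, -468], [-156, 157]]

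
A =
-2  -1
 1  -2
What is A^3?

[[-2, -11], [11, -2]]

A^2 = [[3, 4], [-4, 3]]
A^3 = [[-2, -11], [11, -2]]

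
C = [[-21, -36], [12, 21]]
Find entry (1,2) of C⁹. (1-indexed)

-236196

tr C = 0 and det C = -9, so the characteristic polynomial is λ² − (0)λ + (-9) with roots 3 and -3.
Eigenvectors give P = [[-3, 2], [2, -1]] with P⁻¹ = [[1, 2], [2, 3]], and C = P·diag(3, -3)·P⁻¹.
Then C⁹ = P·diag(19683, -19683)·P⁻¹ = [[-59049, -39366], [39366, 19683]] · [[1, 2], [2, 3]] = [[-137781, -236196], [78732, 137781]].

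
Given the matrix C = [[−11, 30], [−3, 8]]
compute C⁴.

[[151, −450], [45, −134]]

tr C = −3 and det C = 2, so the characteristic polynomial is λ² − (−3)λ + (2) with roots −2 and −1.
Eigenvectors give P = [[10, 3], [3, 1]] with P⁻¹ = [[1, −3], [−3, 10]], and C = P·diag(−2, −1)·P⁻¹.
Then C⁴ = P·diag(16, 1)·P⁻¹ = [[160, 3], [48, 1]] · [[1, −3], [−3, 10]] = [[151, −450], [45, −134]].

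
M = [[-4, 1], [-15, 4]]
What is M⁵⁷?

M² = I (check: tr M = 0 and det M = -1), so M⁵⁷ = M since 57 is odd.

[[-4, 1], [-15, 4]]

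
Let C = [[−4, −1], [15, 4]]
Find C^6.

C² = I (check: tr C = 0 and det C = −1), so C^6 = I since 6 is even.

[[1, 0], [0, 1]]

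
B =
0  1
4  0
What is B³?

[[0, 4], [16, 0]]

B² = [[4, 0], [0, 4]]
B³ = [[0, 4], [16, 0]]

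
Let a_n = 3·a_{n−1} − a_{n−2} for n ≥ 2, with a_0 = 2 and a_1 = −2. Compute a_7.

With companion matrix Q = [[3, −1], [1, 0]], [a_n, a_{n−1}]ᵀ = Q·[a_{n−1}, a_{n−2}]ᵀ, so [a_7, a_6]ᵀ = Q^6·[a_1, a_0]ᵀ.
Q^6 = [[377, −144], [144, −55]], giving [a_7, a_6]ᵀ = [[−1042], [−398]].

−1042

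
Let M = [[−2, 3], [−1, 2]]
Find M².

[[1, 0], [0, 1]]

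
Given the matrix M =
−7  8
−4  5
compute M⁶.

tr M = −2 and det M = −3, so the characteristic polynomial is λ² − (−2)λ + (−3) with roots 1 and −3.
Eigenvectors give P = [[−1, 2], [−1, 1]] with P⁻¹ = [[1, −2], [1, −1]], and M = P·diag(1, −3)·P⁻¹.
Then M⁶ = P·diag(1, 729)·P⁻¹ = [[−1, 1458], [−1, 729]] · [[1, −2], [1, −1]] = [[1457, −1456], [728, −727]].

[[1457, −1456], [728, −727]]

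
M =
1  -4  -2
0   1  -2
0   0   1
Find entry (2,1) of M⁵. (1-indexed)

0

M = I + N where N = [[0, -4, -2], [0, 0, -2], [0, 0, 0]] is strictly upper-triangular, so N³ = 0.
(I + N)⁵ = I + 5·N + 10·N² = [[1, -20, 70], [0, 1, -10], [0, 0, 1]].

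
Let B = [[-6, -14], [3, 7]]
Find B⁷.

B² = B (a projection; rank 1, trace 1), so B⁷ = B.

[[-6, -14], [3, 7]]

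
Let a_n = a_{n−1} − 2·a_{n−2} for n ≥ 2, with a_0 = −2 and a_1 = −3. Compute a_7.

With companion matrix C = [[1, −2], [1, 0]], [a_n, a_{n−1}]ᵀ = C·[a_{n−1}, a_{n−2}]ᵀ, so [a_7, a_6]ᵀ = C⁶·[a_1, a_0]ᵀ.
C⁶ = [[7, −10], [5, 2]], giving [a_7, a_6]ᵀ = [[−1], [−19]].

−1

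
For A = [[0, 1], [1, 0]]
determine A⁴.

A² = I (check: tr A = 0 and det A = -1), so A⁴ = I since 4 is even.

[[1, 0], [0, 1]]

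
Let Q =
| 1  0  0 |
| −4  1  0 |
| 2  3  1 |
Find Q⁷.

Q = I + N where N = [[0, 0, 0], [−4, 0, 0], [2, 3, 0]] is strictly lower-triangular, so N³ = 0.
(I + N)⁷ = I + 7·N + 21·N² = [[1, 0, 0], [−28, 1, 0], [−238, 21, 1]].

[[1, 0, 0], [−28, 1, 0], [−238, 21, 1]]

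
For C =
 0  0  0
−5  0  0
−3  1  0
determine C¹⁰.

[[0, 0, 0], [0, 0, 0], [0, 0, 0]]

C is strictly triangular, hence nilpotent: C³ = 0, so C¹⁰ = 0.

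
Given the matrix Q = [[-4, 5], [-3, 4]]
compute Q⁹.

[[-4, 5], [-3, 4]]

Q² = I (check: tr Q = 0 and det Q = -1), so Q⁹ = Q since 9 is odd.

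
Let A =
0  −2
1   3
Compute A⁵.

tr A = 3 and det A = 2, so the characteristic polynomial is λ² − (3)λ + (2) with roots 2 and 1.
Eigenvectors give P = [[−1, −2], [1, 1]] with P⁻¹ = [[1, 2], [−1, −1]], and A = P·diag(2, 1)·P⁻¹.
Then A⁵ = P·diag(32, 1)·P⁻¹ = [[−32, −2], [32, 1]] · [[1, 2], [−1, −1]] = [[−30, −62], [31, 63]].

[[−30, −62], [31, 63]]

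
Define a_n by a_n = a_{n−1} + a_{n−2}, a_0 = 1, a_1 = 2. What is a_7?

With companion matrix M = [[1, 1], [1, 0]], [a_n, a_{n−1}]ᵀ = M·[a_{n−1}, a_{n−2}]ᵀ, so [a_7, a_6]ᵀ = M⁶·[a_1, a_0]ᵀ.
M⁶ = [[13, 8], [8, 5]], giving [a_7, a_6]ᵀ = [[34], [21]].

34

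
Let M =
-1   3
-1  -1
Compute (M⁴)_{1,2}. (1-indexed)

M² = [[-2, -6], [2, -2]]
M³ = [[8, 0], [0, 8]]
M⁴ = [[-8, 24], [-8, -8]]

24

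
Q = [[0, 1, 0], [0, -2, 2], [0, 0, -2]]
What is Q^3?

Q^2 = [[0, -2, 2], [0, 4, -8], [0, 0, 4]]
Q^3 = [[0, 4, -8], [0, -8, 24], [0, 0, -8]]

[[0, 4, -8], [0, -8, 24], [0, 0, -8]]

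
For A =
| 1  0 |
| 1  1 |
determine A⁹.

[[1, 0], [9, 1]]

A = I + N where N = [[0, 0], [1, 0]] is strictly lower-triangular, so N² = 0.
(I + N)⁹ = I + 9·N = [[1, 0], [9, 1]].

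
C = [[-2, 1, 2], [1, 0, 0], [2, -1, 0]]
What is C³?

C² = [[9, -4, -4], [-2, 1, 2], [-5, 2, 4]]
C³ = [[-30, 13, 18], [9, -4, -4], [20, -9, -10]]

[[-30, 13, 18], [9, -4, -4], [20, -9, -10]]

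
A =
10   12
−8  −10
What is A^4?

tr A = 0 and det A = −4, so the characteristic polynomial is λ² − (0)λ + (−4) with roots 2 and −2.
Eigenvectors give P = [[3, −1], [−2, 1]] with P⁻¹ = [[1, 1], [2, 3]], and A = P·diag(2, −2)·P⁻¹.
Then A^4 = P·diag(16, 16)·P⁻¹ = [[48, −16], [−32, 16]] · [[1, 1], [2, 3]] = [[16, 0], [0, 16]].

[[16, 0], [0, 16]]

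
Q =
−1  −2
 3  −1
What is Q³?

[[17, 6], [−9, 17]]

Q² = [[−5, 4], [−6, −5]]
Q³ = [[17, 6], [−9, 17]]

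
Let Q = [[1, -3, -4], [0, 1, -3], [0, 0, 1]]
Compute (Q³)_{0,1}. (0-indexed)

Q = I + N where N = [[0, -3, -4], [0, 0, -3], [0, 0, 0]] is strictly upper-triangular, so N³ = 0.
(I + N)³ = I + 3·N + 3·N² = [[1, -9, 15], [0, 1, -9], [0, 0, 1]].

-9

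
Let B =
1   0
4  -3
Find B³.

[[1, 0], [28, -27]]

tr B = -2 and det B = -3, so the characteristic polynomial is λ² − (-2)λ + (-3) with roots -3 and 1.
Eigenvectors give P = [[0, 1], [-1, 1]] with P⁻¹ = [[1, -1], [1, 0]], and B = P·diag(-3, 1)·P⁻¹.
Then B³ = P·diag(-27, 1)·P⁻¹ = [[0, 1], [27, 1]] · [[1, -1], [1, 0]] = [[1, 0], [28, -27]].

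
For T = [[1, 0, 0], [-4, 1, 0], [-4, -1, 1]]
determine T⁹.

T = I + N where N = [[0, 0, 0], [-4, 0, 0], [-4, -1, 0]] is strictly lower-triangular, so N³ = 0.
(I + N)⁹ = I + 9·N + 36·N² = [[1, 0, 0], [-36, 1, 0], [108, -9, 1]].

[[1, 0, 0], [-36, 1, 0], [108, -9, 1]]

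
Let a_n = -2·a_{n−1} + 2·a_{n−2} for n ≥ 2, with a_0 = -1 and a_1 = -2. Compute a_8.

1136

With companion matrix B = [[-2, 2], [1, 0]], [a_n, a_{n−1}]ᵀ = B·[a_{n−1}, a_{n−2}]ᵀ, so [a_8, a_7]ᵀ = B⁷·[a_1, a_0]ᵀ.
B⁷ = [[-896, 656], [328, -240]], giving [a_8, a_7]ᵀ = [[1136], [-416]].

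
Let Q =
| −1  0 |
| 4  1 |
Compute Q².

[[1, 0], [0, 1]]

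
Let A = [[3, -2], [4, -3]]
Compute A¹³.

A² = I (check: tr A = 0 and det A = -1), so A¹³ = A since 13 is odd.

[[3, -2], [4, -3]]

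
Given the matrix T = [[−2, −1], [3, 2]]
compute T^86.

[[1, 0], [0, 1]]

T² = I (check: tr T = 0 and det T = −1), so T^86 = I since 86 is even.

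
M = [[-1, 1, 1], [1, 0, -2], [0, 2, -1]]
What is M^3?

[[-1, -6, 4], [-2, 5, 2], [-4, -4, 9]]

M^2 = [[2, 1, -4], [-1, -3, 3], [2, -2, -3]]
M^3 = [[-1, -6, 4], [-2, 5, 2], [-4, -4, 9]]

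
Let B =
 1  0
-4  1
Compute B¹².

[[1, 0], [-48, 1]]

B = I + N where N = [[0, 0], [-4, 0]] is strictly lower-triangular, so N² = 0.
(I + N)¹² = I + 12·N = [[1, 0], [-48, 1]].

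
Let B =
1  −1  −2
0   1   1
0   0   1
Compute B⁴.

[[1, −4, −14], [0, 1, 4], [0, 0, 1]]

B = I + N where N = [[0, −1, −2], [0, 0, 1], [0, 0, 0]] is strictly upper-triangular, so N³ = 0.
(I + N)⁴ = I + 4·N + 6·N² = [[1, −4, −14], [0, 1, 4], [0, 0, 1]].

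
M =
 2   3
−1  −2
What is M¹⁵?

M² = I (check: tr M = 0 and det M = −1), so M¹⁵ = M since 15 is odd.

[[2, 3], [−1, −2]]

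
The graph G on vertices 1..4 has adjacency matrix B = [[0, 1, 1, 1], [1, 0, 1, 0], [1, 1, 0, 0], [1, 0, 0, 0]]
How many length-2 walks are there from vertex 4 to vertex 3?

The number of length-2 walks from vertex 4 to vertex 3 is entry (4,3) of B², where B is the adjacency matrix.
B² = [[3, 1, 1, 0], [1, 2, 1, 1], [1, 1, 2, 1], [0, 1, 1, 1]]

1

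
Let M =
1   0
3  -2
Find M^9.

tr M = -1 and det M = -2, so the characteristic polynomial is λ² − (-1)λ + (-2) with roots -2 and 1.
Eigenvectors give P = [[0, 1], [-1, 1]] with P⁻¹ = [[1, -1], [1, 0]], and M = P·diag(-2, 1)·P⁻¹.
Then M^9 = P·diag(-512, 1)·P⁻¹ = [[0, 1], [512, 1]] · [[1, -1], [1, 0]] = [[1, 0], [513, -512]].

[[1, 0], [513, -512]]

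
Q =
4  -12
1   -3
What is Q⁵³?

[[4, -12], [1, -3]]

Q² = Q (a projection; rank 1, trace 1), so Q⁵³ = Q.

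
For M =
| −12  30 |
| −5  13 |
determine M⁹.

[[−40902, 121170], [−20195, 60073]]

tr M = 1 and det M = −6, so the characteristic polynomial is λ² − (1)λ + (−6) with roots −2 and 3.
Eigenvectors give P = [[−3, −2], [−1, −1]] with P⁻¹ = [[−1, 2], [1, −3]], and M = P·diag(−2, 3)·P⁻¹.
Then M⁹ = P·diag(−512, 19683)·P⁻¹ = [[1536, −39366], [512, −19683]] · [[−1, 2], [1, −3]] = [[−40902, 121170], [−20195, 60073]].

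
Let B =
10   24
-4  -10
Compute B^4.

[[16, 0], [0, 16]]

tr B = 0 and det B = -4, so the characteristic polynomial is λ² − (0)λ + (-4) with roots 2 and -2.
Eigenvectors give P = [[3, -2], [-1, 1]] with P⁻¹ = [[1, 2], [1, 3]], and B = P·diag(2, -2)·P⁻¹.
Then B^4 = P·diag(16, 16)·P⁻¹ = [[48, -32], [-16, 16]] · [[1, 2], [1, 3]] = [[16, 0], [0, 16]].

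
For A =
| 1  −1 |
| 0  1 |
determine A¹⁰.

A = I + N where N = [[0, −1], [0, 0]] is strictly upper-triangular, so N² = 0.
(I + N)¹⁰ = I + 10·N = [[1, −10], [0, 1]].

[[1, −10], [0, 1]]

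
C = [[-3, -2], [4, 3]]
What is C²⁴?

C² = I (check: tr C = 0 and det C = -1), so C²⁴ = I since 24 is even.

[[1, 0], [0, 1]]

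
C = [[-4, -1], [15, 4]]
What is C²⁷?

C² = I (check: tr C = 0 and det C = -1), so C²⁷ = C since 27 is odd.

[[-4, -1], [15, 4]]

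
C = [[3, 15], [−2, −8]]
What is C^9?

tr C = −5 and det C = 6, so the characteristic polynomial is λ² − (−5)λ + (6) with roots −2 and −3.
Eigenvectors give P = [[−3, −5], [1, 2]] with P⁻¹ = [[−2, −5], [1, 3]], and C = P·diag(−2, −3)·P⁻¹.
Then C^9 = P·diag(−512, −19683)·P⁻¹ = [[1536, 98415], [−512, −39366]] · [[−2, −5], [1, 3]] = [[95343, 287565], [−38342, −115538]].

[[95343, 287565], [−38342, −115538]]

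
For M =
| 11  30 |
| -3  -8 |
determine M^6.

tr M = 3 and det M = 2, so the characteristic polynomial is λ² − (3)λ + (2) with roots 2 and 1.
Eigenvectors give P = [[10, -3], [-3, 1]] with P⁻¹ = [[1, 3], [3, 10]], and M = P·diag(2, 1)·P⁻¹.
Then M^6 = P·diag(64, 1)·P⁻¹ = [[640, -3], [-192, 1]] · [[1, 3], [3, 10]] = [[631, 1890], [-189, -566]].

[[631, 1890], [-189, -566]]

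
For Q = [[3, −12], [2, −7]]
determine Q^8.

[[−13119, 39360], [−6560, 19681]]

tr Q = −4 and det Q = 3, so the characteristic polynomial is λ² − (−4)λ + (3) with roots −1 and −3.
Eigenvectors give P = [[−3, −2], [−1, −1]] with P⁻¹ = [[−1, 2], [1, −3]], and Q = P·diag(−1, −3)·P⁻¹.
Then Q^8 = P·diag(1, 6561)·P⁻¹ = [[−3, −13122], [−1, −6561]] · [[−1, 2], [1, −3]] = [[−13119, 39360], [−6560, 19681]].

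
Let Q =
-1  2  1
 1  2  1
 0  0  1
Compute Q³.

Q² = [[3, 2, 2], [1, 6, 4], [0, 0, 1]]
Q³ = [[-1, 10, 7], [5, 14, 11], [0, 0, 1]]

[[-1, 10, 7], [5, 14, 11], [0, 0, 1]]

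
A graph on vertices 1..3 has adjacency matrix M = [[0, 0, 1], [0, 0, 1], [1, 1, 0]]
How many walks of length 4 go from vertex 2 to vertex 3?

0

The number of length-4 walks from vertex 2 to vertex 3 is entry (2,3) of M⁴, where M is the adjacency matrix.
M² = [[1, 1, 0], [1, 1, 0], [0, 0, 2]]
M³ = [[0, 0, 2], [0, 0, 2], [2, 2, 0]]
M⁴ = [[2, 2, 0], [2, 2, 0], [0, 0, 4]]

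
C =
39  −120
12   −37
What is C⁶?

[[7281, −21840], [2184, −6551]]

tr C = 2 and det C = −3, so the characteristic polynomial is λ² − (2)λ + (−3) with roots 3 and −1.
Eigenvectors give P = [[−10, 3], [−3, 1]] with P⁻¹ = [[−1, 3], [−3, 10]], and C = P·diag(3, −1)·P⁻¹.
Then C⁶ = P·diag(729, 1)·P⁻¹ = [[−7290, 3], [−2187, 1]] · [[−1, 3], [−3, 10]] = [[7281, −21840], [2184, −6551]].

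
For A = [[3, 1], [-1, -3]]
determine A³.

A² = [[8, 0], [0, 8]]
A³ = [[24, 8], [-8, -24]]

[[24, 8], [-8, -24]]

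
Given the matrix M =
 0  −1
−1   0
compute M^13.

[[0, −1], [−1, 0]]

M² = I (check: tr M = 0 and det M = −1), so M^13 = M since 13 is odd.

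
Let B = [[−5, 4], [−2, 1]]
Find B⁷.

tr B = −4 and det B = 3, so the characteristic polynomial is λ² − (−4)λ + (3) with roots −1 and −3.
Eigenvectors give P = [[1, −2], [1, −1]] with P⁻¹ = [[−1, 2], [−1, 1]], and B = P·diag(−1, −3)·P⁻¹.
Then B⁷ = P·diag(−1, −2187)·P⁻¹ = [[−1, 4374], [−1, 2187]] · [[−1, 2], [−1, 1]] = [[−4373, 4372], [−2186, 2185]].

[[−4373, 4372], [−2186, 2185]]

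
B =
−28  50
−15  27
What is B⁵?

[[−1618, 2750], [−825, 1407]]

tr B = −1 and det B = −6, so the characteristic polynomial is λ² − (−1)λ + (−6) with roots −3 and 2.
Eigenvectors give P = [[2, −5], [1, −3]] with P⁻¹ = [[3, −5], [1, −2]], and B = P·diag(−3, 2)·P⁻¹.
Then B⁵ = P·diag(−243, 32)·P⁻¹ = [[−486, −160], [−243, −96]] · [[3, −5], [1, −2]] = [[−1618, 2750], [−825, 1407]].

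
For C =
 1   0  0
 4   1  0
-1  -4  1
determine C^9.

C = I + N where N = [[0, 0, 0], [4, 0, 0], [-1, -4, 0]] is strictly lower-triangular, so N^3 = 0.
(I + N)^9 = I + 9·N + 36·N^2 = [[1, 0, 0], [36, 1, 0], [-585, -36, 1]].

[[1, 0, 0], [36, 1, 0], [-585, -36, 1]]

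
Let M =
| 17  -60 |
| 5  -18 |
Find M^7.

tr M = -1 and det M = -6, so the characteristic polynomial is λ² − (-1)λ + (-6) with roots -3 and 2.
Eigenvectors give P = [[-3, -4], [-1, -1]] with P⁻¹ = [[1, -4], [-1, 3]], and M = P·diag(-3, 2)·P⁻¹.
Then M^7 = P·diag(-2187, 128)·P⁻¹ = [[6561, -512], [2187, -128]] · [[1, -4], [-1, 3]] = [[7073, -27780], [2315, -9132]].

[[7073, -27780], [2315, -9132]]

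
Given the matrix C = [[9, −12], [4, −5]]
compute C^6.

tr C = 4 and det C = 3, so the characteristic polynomial is λ² − (4)λ + (3) with roots 1 and 3.
Eigenvectors give P = [[−3, 2], [−2, 1]] with P⁻¹ = [[1, −2], [2, −3]], and C = P·diag(1, 3)·P⁻¹.
Then C^6 = P·diag(1, 729)·P⁻¹ = [[−3, 1458], [−2, 729]] · [[1, −2], [2, −3]] = [[2913, −4368], [1456, −2183]].

[[2913, −4368], [1456, −2183]]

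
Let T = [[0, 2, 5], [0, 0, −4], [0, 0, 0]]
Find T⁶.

T is strictly triangular, hence nilpotent: T³ = 0, so T⁶ = 0.

[[0, 0, 0], [0, 0, 0], [0, 0, 0]]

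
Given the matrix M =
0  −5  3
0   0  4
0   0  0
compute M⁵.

[[0, 0, 0], [0, 0, 0], [0, 0, 0]]

M is strictly triangular, hence nilpotent: M³ = 0, so M⁵ = 0.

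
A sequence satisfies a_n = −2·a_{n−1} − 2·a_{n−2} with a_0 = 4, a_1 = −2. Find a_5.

With companion matrix A = [[−2, −2], [1, 0]], [a_n, a_{n−1}]ᵀ = A·[a_{n−1}, a_{n−2}]ᵀ, so [a_5, a_4]ᵀ = A^4·[a_1, a_0]ᵀ.
A^4 = [[−4, 0], [0, −4]], giving [a_5, a_4]ᵀ = [[8], [−16]].

8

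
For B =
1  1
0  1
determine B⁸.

[[1, 8], [0, 1]]

B = I + N where N = [[0, 1], [0, 0]] is strictly upper-triangular, so N² = 0.
(I + N)⁸ = I + 8·N = [[1, 8], [0, 1]].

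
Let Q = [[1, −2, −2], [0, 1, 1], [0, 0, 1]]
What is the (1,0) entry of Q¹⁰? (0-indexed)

Q = I + N where N = [[0, −2, −2], [0, 0, 1], [0, 0, 0]] is strictly upper-triangular, so N³ = 0.
(I + N)¹⁰ = I + 10·N + 45·N² = [[1, −20, −110], [0, 1, 10], [0, 0, 1]].

0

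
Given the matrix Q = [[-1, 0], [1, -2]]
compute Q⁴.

[[1, 0], [-15, 16]]

Q² = [[1, 0], [-3, 4]]
Q³ = [[-1, 0], [7, -8]]
Q⁴ = [[1, 0], [-15, 16]]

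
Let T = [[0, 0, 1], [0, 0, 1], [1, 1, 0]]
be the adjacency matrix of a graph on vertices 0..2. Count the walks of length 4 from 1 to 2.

The number of length-4 walks from vertex 1 to vertex 2 is entry (1,2) of T^4, where T is the adjacency matrix.
T^2 = [[1, 1, 0], [1, 1, 0], [0, 0, 2]]
T^3 = [[0, 0, 2], [0, 0, 2], [2, 2, 0]]
T^4 = [[2, 2, 0], [2, 2, 0], [0, 0, 4]]

0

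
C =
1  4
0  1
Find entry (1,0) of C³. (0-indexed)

0

C = I + N where N = [[0, 4], [0, 0]] is strictly upper-triangular, so N² = 0.
(I + N)³ = I + 3·N = [[1, 12], [0, 1]].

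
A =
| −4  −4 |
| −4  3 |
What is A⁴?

A² = [[32, 4], [4, 25]]
A³ = [[−144, −116], [−116, 59]]
A⁴ = [[1040, 228], [228, 641]]

[[1040, 228], [228, 641]]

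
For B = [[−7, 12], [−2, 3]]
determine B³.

tr B = −4 and det B = 3, so the characteristic polynomial is λ² − (−4)λ + (3) with roots −3 and −1.
Eigenvectors give P = [[3, −2], [1, −1]] with P⁻¹ = [[1, −2], [1, −3]], and B = P·diag(−3, −1)·P⁻¹.
Then B³ = P·diag(−27, −1)·P⁻¹ = [[−81, 2], [−27, 1]] · [[1, −2], [1, −3]] = [[−79, 156], [−26, 51]].

[[−79, 156], [−26, 51]]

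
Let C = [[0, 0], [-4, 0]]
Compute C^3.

[[0, 0], [0, 0]]

C is strictly triangular, hence nilpotent: C^2 = 0, so C^3 = 0.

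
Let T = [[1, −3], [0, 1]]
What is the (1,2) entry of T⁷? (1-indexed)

T = I + N where N = [[0, −3], [0, 0]] is strictly upper-triangular, so N² = 0.
(I + N)⁷ = I + 7·N = [[1, −21], [0, 1]].

−21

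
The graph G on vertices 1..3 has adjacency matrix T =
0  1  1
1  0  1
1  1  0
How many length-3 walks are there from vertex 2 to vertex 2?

The number of length-3 walks from vertex 2 to vertex 2 is entry (2,2) of T³, where T is the adjacency matrix.
T² = [[2, 1, 1], [1, 2, 1], [1, 1, 2]]
T³ = [[2, 3, 3], [3, 2, 3], [3, 3, 2]]

2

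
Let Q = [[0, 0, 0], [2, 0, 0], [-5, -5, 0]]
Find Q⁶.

[[0, 0, 0], [0, 0, 0], [0, 0, 0]]

Q is strictly triangular, hence nilpotent: Q³ = 0, so Q⁶ = 0.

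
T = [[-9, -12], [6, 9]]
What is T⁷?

tr T = 0 and det T = -9, so the characteristic polynomial is λ² − (0)λ + (-9) with roots -3 and 3.
Eigenvectors give P = [[-2, -1], [1, 1]] with P⁻¹ = [[-1, -1], [1, 2]], and T = P·diag(-3, 3)·P⁻¹.
Then T⁷ = P·diag(-2187, 2187)·P⁻¹ = [[4374, -2187], [-2187, 2187]] · [[-1, -1], [1, 2]] = [[-6561, -8748], [4374, 6561]].

[[-6561, -8748], [4374, 6561]]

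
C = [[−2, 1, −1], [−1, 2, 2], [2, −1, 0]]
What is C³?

C² = [[1, 1, 4], [4, 1, 5], [−3, 0, −4]]
C³ = [[5, −1, 1], [1, 1, −2], [−2, 1, 3]]

[[5, −1, 1], [1, 1, −2], [−2, 1, 3]]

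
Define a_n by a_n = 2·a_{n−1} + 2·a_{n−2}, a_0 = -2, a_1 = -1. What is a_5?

-108

With companion matrix M = [[2, 2], [1, 0]], [a_n, a_{n−1}]ᵀ = M·[a_{n−1}, a_{n−2}]ᵀ, so [a_5, a_4]ᵀ = M⁴·[a_1, a_0]ᵀ.
M⁴ = [[44, 32], [16, 12]], giving [a_5, a_4]ᵀ = [[-108], [-40]].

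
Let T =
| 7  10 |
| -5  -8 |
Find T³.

[[43, 70], [-35, -62]]

tr T = -1 and det T = -6, so the characteristic polynomial is λ² − (-1)λ + (-6) with roots 2 and -3.
Eigenvectors give P = [[2, -1], [-1, 1]] with P⁻¹ = [[1, 1], [1, 2]], and T = P·diag(2, -3)·P⁻¹.
Then T³ = P·diag(8, -27)·P⁻¹ = [[16, 27], [-8, -27]] · [[1, 1], [1, 2]] = [[43, 70], [-35, -62]].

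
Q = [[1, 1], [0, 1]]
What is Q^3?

[[1, 3], [0, 1]]

Q = I + N where N = [[0, 1], [0, 0]] is strictly upper-triangular, so N^2 = 0.
(I + N)^3 = I + 3·N = [[1, 3], [0, 1]].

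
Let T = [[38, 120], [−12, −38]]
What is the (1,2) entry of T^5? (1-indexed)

1920

tr T = 0 and det T = −4, so the characteristic polynomial is λ² − (0)λ + (−4) with roots −2 and 2.
Eigenvectors give P = [[3, 10], [−1, −3]] with P⁻¹ = [[−3, −10], [1, 3]], and T = P·diag(−2, 2)·P⁻¹.
Then T^5 = P·diag(−32, 32)·P⁻¹ = [[−96, 320], [32, −96]] · [[−3, −10], [1, 3]] = [[608, 1920], [−192, −608]].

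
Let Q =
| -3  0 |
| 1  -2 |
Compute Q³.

[[-27, 0], [19, -8]]

Q² = [[9, 0], [-5, 4]]
Q³ = [[-27, 0], [19, -8]]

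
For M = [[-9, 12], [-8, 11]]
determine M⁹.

tr M = 2 and det M = -3, so the characteristic polynomial is λ² − (2)λ + (-3) with roots -1 and 3.
Eigenvectors give P = [[3, 1], [2, 1]] with P⁻¹ = [[1, -1], [-2, 3]], and M = P·diag(-1, 3)·P⁻¹.
Then M⁹ = P·diag(-1, 19683)·P⁻¹ = [[-3, 19683], [-2, 19683]] · [[1, -1], [-2, 3]] = [[-39369, 59052], [-39368, 59051]].

[[-39369, 59052], [-39368, 59051]]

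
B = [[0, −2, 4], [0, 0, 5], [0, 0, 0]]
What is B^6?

[[0, 0, 0], [0, 0, 0], [0, 0, 0]]

B is strictly triangular, hence nilpotent: B^3 = 0, so B^6 = 0.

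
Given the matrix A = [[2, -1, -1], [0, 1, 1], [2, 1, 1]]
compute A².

[[2, -4, -4], [2, 2, 2], [6, 0, 0]]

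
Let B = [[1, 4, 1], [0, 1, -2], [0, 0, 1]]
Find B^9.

[[1, 36, -279], [0, 1, -18], [0, 0, 1]]

B = I + N where N = [[0, 4, 1], [0, 0, -2], [0, 0, 0]] is strictly upper-triangular, so N^3 = 0.
(I + N)^9 = I + 9·N + 36·N^2 = [[1, 36, -279], [0, 1, -18], [0, 0, 1]].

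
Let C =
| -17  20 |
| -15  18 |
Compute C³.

[[-113, 140], [-105, 132]]

tr C = 1 and det C = -6, so the characteristic polynomial is λ² − (1)λ + (-6) with roots -2 and 3.
Eigenvectors give P = [[-4, -1], [-3, -1]] with P⁻¹ = [[-1, 1], [3, -4]], and C = P·diag(-2, 3)·P⁻¹.
Then C³ = P·diag(-8, 27)·P⁻¹ = [[32, -27], [24, -27]] · [[-1, 1], [3, -4]] = [[-113, 140], [-105, 132]].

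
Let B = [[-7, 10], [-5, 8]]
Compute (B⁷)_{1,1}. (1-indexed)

tr B = 1 and det B = -6, so the characteristic polynomial is λ² − (1)λ + (-6) with roots -2 and 3.
Eigenvectors give P = [[-2, 1], [-1, 1]] with P⁻¹ = [[-1, 1], [-1, 2]], and B = P·diag(-2, 3)·P⁻¹.
Then B⁷ = P·diag(-128, 2187)·P⁻¹ = [[256, 2187], [128, 2187]] · [[-1, 1], [-1, 2]] = [[-2443, 4630], [-2315, 4502]].

-2443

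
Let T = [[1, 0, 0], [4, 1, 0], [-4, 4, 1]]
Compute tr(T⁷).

T = I + N where N = [[0, 0, 0], [4, 0, 0], [-4, 4, 0]] is strictly lower-triangular, so N³ = 0.
(I + N)⁷ = I + 7·N + 21·N² = [[1, 0, 0], [28, 1, 0], [308, 28, 1]].

3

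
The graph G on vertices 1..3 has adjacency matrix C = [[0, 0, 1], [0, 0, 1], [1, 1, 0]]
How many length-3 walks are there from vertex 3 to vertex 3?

The number of length-3 walks from vertex 3 to vertex 3 is entry (3,3) of C^3, where C is the adjacency matrix.
C^2 = [[1, 1, 0], [1, 1, 0], [0, 0, 2]]
C^3 = [[0, 0, 2], [0, 0, 2], [2, 2, 0]]

0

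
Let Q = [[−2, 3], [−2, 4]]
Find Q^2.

[[−2, 6], [−4, 10]]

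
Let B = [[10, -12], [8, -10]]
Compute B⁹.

[[2560, -3072], [2048, -2560]]

tr B = 0 and det B = -4, so the characteristic polynomial is λ² − (0)λ + (-4) with roots -2 and 2.
Eigenvectors give P = [[1, 3], [1, 2]] with P⁻¹ = [[-2, 3], [1, -1]], and B = P·diag(-2, 2)·P⁻¹.
Then B⁹ = P·diag(-512, 512)·P⁻¹ = [[-512, 1536], [-512, 1024]] · [[-2, 3], [1, -1]] = [[2560, -3072], [2048, -2560]].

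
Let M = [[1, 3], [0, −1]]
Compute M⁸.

[[1, 0], [0, 1]]

M² = I (check: tr M = 0 and det M = −1), so M⁸ = I since 8 is even.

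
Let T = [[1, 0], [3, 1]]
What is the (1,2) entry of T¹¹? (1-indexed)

0

T = I + N where N = [[0, 0], [3, 0]] is strictly lower-triangular, so N² = 0.
(I + N)¹¹ = I + 11·N = [[1, 0], [33, 1]].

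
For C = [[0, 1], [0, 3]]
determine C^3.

[[0, 9], [0, 27]]

C^2 = [[0, 3], [0, 9]]
C^3 = [[0, 9], [0, 27]]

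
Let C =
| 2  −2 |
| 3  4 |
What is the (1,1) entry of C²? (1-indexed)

−2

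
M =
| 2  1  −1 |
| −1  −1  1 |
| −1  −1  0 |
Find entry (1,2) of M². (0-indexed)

0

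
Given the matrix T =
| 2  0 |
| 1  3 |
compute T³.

[[8, 0], [19, 27]]

tr T = 5 and det T = 6, so the characteristic polynomial is λ² − (5)λ + (6) with roots 2 and 3.
Eigenvectors give P = [[1, 0], [-1, -1]] with P⁻¹ = [[1, 0], [-1, -1]], and T = P·diag(2, 3)·P⁻¹.
Then T³ = P·diag(8, 27)·P⁻¹ = [[8, 0], [-8, -27]] · [[1, 0], [-1, -1]] = [[8, 0], [19, 27]].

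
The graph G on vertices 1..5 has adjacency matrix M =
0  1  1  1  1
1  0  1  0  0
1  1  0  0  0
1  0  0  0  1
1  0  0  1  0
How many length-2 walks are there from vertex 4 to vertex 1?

The number of length-2 walks from vertex 4 to vertex 1 is entry (4,1) of M^2, where M is the adjacency matrix.
M^2 = [[4, 1, 1, 1, 1], [1, 2, 1, 1, 1], [1, 1, 2, 1, 1], [1, 1, 1, 2, 1], [1, 1, 1, 1, 2]]

1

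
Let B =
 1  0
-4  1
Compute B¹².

[[1, 0], [-48, 1]]

B = I + N where N = [[0, 0], [-4, 0]] is strictly lower-triangular, so N² = 0.
(I + N)¹² = I + 12·N = [[1, 0], [-48, 1]].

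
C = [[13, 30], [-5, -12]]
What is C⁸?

tr C = 1 and det C = -6, so the characteristic polynomial is λ² − (1)λ + (-6) with roots 3 and -2.
Eigenvectors give P = [[-3, -2], [1, 1]] with P⁻¹ = [[-1, -2], [1, 3]], and C = P·diag(3, -2)·P⁻¹.
Then C⁸ = P·diag(6561, 256)·P⁻¹ = [[-19683, -512], [6561, 256]] · [[-1, -2], [1, 3]] = [[19171, 37830], [-6305, -12354]].

[[19171, 37830], [-6305, -12354]]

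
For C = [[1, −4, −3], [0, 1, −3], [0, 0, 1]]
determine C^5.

C = I + N where N = [[0, −4, −3], [0, 0, −3], [0, 0, 0]] is strictly upper-triangular, so N^3 = 0.
(I + N)^5 = I + 5·N + 10·N^2 = [[1, −20, 105], [0, 1, −15], [0, 0, 1]].

[[1, −20, 105], [0, 1, −15], [0, 0, 1]]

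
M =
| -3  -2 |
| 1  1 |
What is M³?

[[-17, -10], [5, 3]]

M² = [[7, 4], [-2, -1]]
M³ = [[-17, -10], [5, 3]]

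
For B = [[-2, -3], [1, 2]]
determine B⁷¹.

[[-2, -3], [1, 2]]

B² = I (check: tr B = 0 and det B = -1), so B⁷¹ = B since 71 is odd.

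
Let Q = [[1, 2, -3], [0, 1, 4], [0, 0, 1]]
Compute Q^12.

Q = I + N where N = [[0, 2, -3], [0, 0, 4], [0, 0, 0]] is strictly upper-triangular, so N^3 = 0.
(I + N)^12 = I + 12·N + 66·N^2 = [[1, 24, 492], [0, 1, 48], [0, 0, 1]].

[[1, 24, 492], [0, 1, 48], [0, 0, 1]]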